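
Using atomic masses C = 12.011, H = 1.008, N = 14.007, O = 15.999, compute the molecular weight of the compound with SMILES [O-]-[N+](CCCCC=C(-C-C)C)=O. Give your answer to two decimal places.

171.24

Molecular formula: C9H17NO2.
M = 9×12.011 + 17×1.008 + 1×14.007 + 2×15.999 = 171.24 g/mol.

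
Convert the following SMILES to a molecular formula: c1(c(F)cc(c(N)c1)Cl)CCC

C9H11ClFN

Heavy atoms from the SMILES: 9 C, 1 Cl, 1 F, 1 N.
Implicit hydrogens by atom environment:
  4 × C (aromatic): no H
  2 × C: 2 H each → 4
  2 × C (aromatic): 1 H each → 2
  1 × C: 3 H
  1 × Cl: no H
  1 × F: no H
  1 × N: 2 H
  Total hydrogens = 11.
Molecular formula: C9H11ClFN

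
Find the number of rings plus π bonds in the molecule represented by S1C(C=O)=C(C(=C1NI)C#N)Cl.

Molecular formula from the SMILES: C6H2ClIN2OS.
DoU = (2C + 2 + N − H − X)/2 = (2·6 + 2 + 2 − 2 − 2)/2 = 12/2 = 6.
(Structurally: 1 ring(s) + 5 π bond(s) = 6.)

6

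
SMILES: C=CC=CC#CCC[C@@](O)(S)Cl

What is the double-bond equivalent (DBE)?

4

Molecular formula from the SMILES: C9H11ClOS.
DoU = (2C + 2 + N − H − X)/2 = (2·9 + 2 + 0 − 11 − 1)/2 = 8/2 = 4.
(Structurally: 0 ring(s) + 4 π bond(s) = 4.)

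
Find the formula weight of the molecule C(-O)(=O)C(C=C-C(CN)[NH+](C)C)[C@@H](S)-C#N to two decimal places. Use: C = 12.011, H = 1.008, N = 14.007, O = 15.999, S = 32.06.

Molecular formula: C10H18N3O2S+.
M = 10×12.011 + 18×1.008 + 3×14.007 + 2×15.999 + 1×32.06 = 244.33 g/mol.

244.33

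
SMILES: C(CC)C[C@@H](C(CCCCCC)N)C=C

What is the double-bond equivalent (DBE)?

Molecular formula from the SMILES: C14H29N.
DoU = (2C + 2 + N − H − X)/2 = (2·14 + 2 + 1 − 29 − 0)/2 = 2/2 = 1.
(Structurally: 0 ring(s) + 1 π bond(s) = 1.)

1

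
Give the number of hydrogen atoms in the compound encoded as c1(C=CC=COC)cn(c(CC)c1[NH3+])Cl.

Hydrogens are implicit in SMILES; fill each atom to its normal valence:
  4 × C: 1 H each → 4
  3 × C (aromatic): no H
  2 × C: 3 H each → 6
  1 × C: 2 H
  1 × C (aromatic): 1 H
  1 × Cl: no H
  1 × N (charge +1): 3 H
  1 × N (aromatic): no H
  1 × O: no H
  Total hydrogens = 16.

16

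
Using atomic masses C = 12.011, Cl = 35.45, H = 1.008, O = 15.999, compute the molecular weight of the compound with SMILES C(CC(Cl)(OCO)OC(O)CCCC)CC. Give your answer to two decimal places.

Molecular formula: C11H23ClO4.
M = 11×12.011 + 1×35.45 + 23×1.008 + 4×15.999 = 254.75 g/mol.

254.75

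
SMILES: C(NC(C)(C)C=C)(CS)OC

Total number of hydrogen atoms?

Hydrogens are implicit in SMILES; fill each atom to its normal valence:
  3 × C: 3 H each → 9
  2 × C: 2 H each → 4
  2 × C: 1 H each → 2
  1 × C: no H
  1 × N: 1 H
  1 × O: no H
  1 × S: 1 H
  Total hydrogens = 17.

17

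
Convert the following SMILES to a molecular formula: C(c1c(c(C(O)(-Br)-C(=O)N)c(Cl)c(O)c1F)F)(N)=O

Heavy atoms from the SMILES: 1 Br, 9 C, 1 Cl, 2 F, 2 N, 4 O.
Implicit hydrogens by atom environment:
  6 × C (aromatic): no H
  3 × C: no H
  2 × F: no H
  2 × N: 2 H each → 4
  2 × O: 1 H each → 2
  2 × O: no H
  1 × Br: no H
  1 × Cl: no H
  Total hydrogens = 6.
Molecular formula: C9H6BrClF2N2O4

C9H6BrClF2N2O4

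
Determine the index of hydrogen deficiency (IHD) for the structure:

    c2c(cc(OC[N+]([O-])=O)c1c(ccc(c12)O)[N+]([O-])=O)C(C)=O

Molecular formula from the SMILES: C13H10N2O7.
DoU = (2C + 2 + N − H − X)/2 = (2·13 + 2 + 2 − 10 − 0)/2 = 20/2 = 10.
(Structurally: 2 ring(s) + 8 π bond(s) = 10.)

10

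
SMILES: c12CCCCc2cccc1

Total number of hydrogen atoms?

Hydrogens are implicit in SMILES; fill each atom to its normal valence:
  4 × C: 2 H each → 8
  4 × C (aromatic): 1 H each → 4
  2 × C (aromatic): no H
  Total hydrogens = 12.

12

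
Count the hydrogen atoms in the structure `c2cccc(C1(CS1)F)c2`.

Hydrogens are implicit in SMILES; fill each atom to its normal valence:
  5 × C (aromatic): 1 H each → 5
  1 × C: 2 H
  1 × C: no H
  1 × C (aromatic): no H
  1 × F: no H
  1 × S: no H
  Total hydrogens = 7.

7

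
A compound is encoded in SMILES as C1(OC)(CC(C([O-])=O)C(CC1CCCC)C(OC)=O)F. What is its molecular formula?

C14H22FO5-

Heavy atoms from the SMILES: 14 C, 1 F, 5 O.
Implicit hydrogens by atom environment:
  5 × C: 2 H each → 10
  4 × O: no H
  3 × C: 3 H each → 9
  3 × C: 1 H each → 3
  3 × C: no H
  1 × F: no H
  1 × O (charge -1): no H
  Total hydrogens = 22.
Net charge -1.
Molecular formula: C14H22FO5-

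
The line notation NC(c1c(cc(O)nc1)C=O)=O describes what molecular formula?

C7H6N2O3

Heavy atoms from the SMILES: 7 C, 2 N, 3 O.
Implicit hydrogens by atom environment:
  3 × C (aromatic): no H
  2 × C (aromatic): 1 H each → 2
  2 × O: no H
  1 × C: 1 H
  1 × C: no H
  1 × N: 2 H
  1 × N (aromatic): no H
  1 × O: 1 H
  Total hydrogens = 6.
Molecular formula: C7H6N2O3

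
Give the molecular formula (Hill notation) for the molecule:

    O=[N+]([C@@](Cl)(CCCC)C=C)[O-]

C7H12ClNO2

Heavy atoms from the SMILES: 7 C, 1 Cl, 1 N, 2 O.
Implicit hydrogens by atom environment:
  4 × C: 2 H each → 8
  1 × C: 3 H
  1 × C: 1 H
  1 × C: no H
  1 × Cl: no H
  1 × N (charge +1): no H
  1 × O: no H
  1 × O (charge -1): no H
  Total hydrogens = 12.
Molecular formula: C7H12ClNO2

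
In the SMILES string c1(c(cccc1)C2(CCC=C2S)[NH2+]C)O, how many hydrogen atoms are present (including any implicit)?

16

Hydrogens are implicit in SMILES; fill each atom to its normal valence:
  4 × C (aromatic): 1 H each → 4
  2 × C: 2 H each → 4
  2 × C: no H
  2 × C (aromatic): no H
  1 × C: 3 H
  1 × C: 1 H
  1 × N (charge +1): 2 H
  1 × O: 1 H
  1 × S: 1 H
  Total hydrogens = 16.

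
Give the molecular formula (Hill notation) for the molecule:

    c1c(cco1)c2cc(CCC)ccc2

Heavy atoms from the SMILES: 13 C, 1 O.
Implicit hydrogens by atom environment:
  7 × C (aromatic): 1 H each → 7
  3 × C (aromatic): no H
  2 × C: 2 H each → 4
  1 × C: 3 H
  1 × O (aromatic): no H
  Total hydrogens = 14.
Molecular formula: C13H14O

C13H14O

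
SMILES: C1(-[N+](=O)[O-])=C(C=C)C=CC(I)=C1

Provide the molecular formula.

Heavy atoms from the SMILES: 8 C, 1 I, 1 N, 2 O.
Implicit hydrogens by atom environment:
  3 × C (aromatic): 1 H each → 3
  3 × C (aromatic): no H
  1 × C: 2 H
  1 × C: 1 H
  1 × I: no H
  1 × N (charge +1): no H
  1 × O: no H
  1 × O (charge -1): no H
  Total hydrogens = 6.
Molecular formula: C8H6INO2

C8H6INO2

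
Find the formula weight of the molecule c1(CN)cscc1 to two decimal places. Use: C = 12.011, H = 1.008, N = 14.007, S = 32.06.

113.18

Molecular formula: C5H7NS.
M = 5×12.011 + 7×1.008 + 1×14.007 + 1×32.06 = 113.18 g/mol.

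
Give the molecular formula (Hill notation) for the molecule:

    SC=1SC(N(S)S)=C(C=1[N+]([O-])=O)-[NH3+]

C4H6N3O2S4+

Heavy atoms from the SMILES: 4 C, 3 N, 2 O, 4 S.
Implicit hydrogens by atom environment:
  4 × C (aromatic): no H
  3 × S: 1 H each → 3
  1 × N (charge +1): 3 H
  1 × N: no H
  1 × N (charge +1): no H
  1 × O: no H
  1 × O (charge -1): no H
  1 × S (aromatic): no H
  Total hydrogens = 6.
Net charge +1.
Molecular formula: C4H6N3O2S4+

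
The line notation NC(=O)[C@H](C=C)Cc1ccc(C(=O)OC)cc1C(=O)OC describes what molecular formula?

Heavy atoms from the SMILES: 15 C, 1 N, 5 O.
Implicit hydrogens by atom environment:
  5 × O: no H
  3 × C (aromatic): 1 H each → 3
  3 × C (aromatic): no H
  3 × C: no H
  2 × C: 3 H each → 6
  2 × C: 2 H each → 4
  2 × C: 1 H each → 2
  1 × N: 2 H
  Total hydrogens = 17.
Molecular formula: C15H17NO5

C15H17NO5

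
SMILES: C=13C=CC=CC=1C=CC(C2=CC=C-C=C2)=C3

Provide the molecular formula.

Heavy atoms from the SMILES: 16 C.
Implicit hydrogens by atom environment:
  12 × C (aromatic): 1 H each → 12
  4 × C (aromatic): no H
  Total hydrogens = 12.
Molecular formula: C16H12

C16H12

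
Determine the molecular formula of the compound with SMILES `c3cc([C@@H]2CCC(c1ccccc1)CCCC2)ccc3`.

Heavy atoms from the SMILES: 20 C.
Implicit hydrogens by atom environment:
  10 × C (aromatic): 1 H each → 10
  6 × C: 2 H each → 12
  2 × C: 1 H each → 2
  2 × C (aromatic): no H
  Total hydrogens = 24.
Molecular formula: C20H24

C20H24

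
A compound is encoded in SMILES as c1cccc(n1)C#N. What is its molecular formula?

Heavy atoms from the SMILES: 6 C, 2 N.
Implicit hydrogens by atom environment:
  4 × C (aromatic): 1 H each → 4
  1 × C (aromatic): no H
  1 × C: no H
  1 × N (aromatic): no H
  1 × N: no H
  Total hydrogens = 4.
Molecular formula: C6H4N2

C6H4N2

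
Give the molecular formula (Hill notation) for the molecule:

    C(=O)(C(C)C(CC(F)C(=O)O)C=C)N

C9H14FNO3

Heavy atoms from the SMILES: 9 C, 1 F, 1 N, 3 O.
Implicit hydrogens by atom environment:
  4 × C: 1 H each → 4
  2 × C: 2 H each → 4
  2 × C: no H
  2 × O: no H
  1 × C: 3 H
  1 × F: no H
  1 × N: 2 H
  1 × O: 1 H
  Total hydrogens = 14.
Molecular formula: C9H14FNO3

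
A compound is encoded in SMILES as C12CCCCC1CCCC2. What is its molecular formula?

C10H18

Heavy atoms from the SMILES: 10 C.
Implicit hydrogens by atom environment:
  8 × C: 2 H each → 16
  2 × C: 1 H each → 2
  Total hydrogens = 18.
Molecular formula: C10H18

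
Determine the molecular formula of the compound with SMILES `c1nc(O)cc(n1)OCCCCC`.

C9H14N2O2

Heavy atoms from the SMILES: 9 C, 2 N, 2 O.
Implicit hydrogens by atom environment:
  4 × C: 2 H each → 8
  2 × C (aromatic): 1 H each → 2
  2 × C (aromatic): no H
  2 × N (aromatic): no H
  1 × C: 3 H
  1 × O: 1 H
  1 × O: no H
  Total hydrogens = 14.
Molecular formula: C9H14N2O2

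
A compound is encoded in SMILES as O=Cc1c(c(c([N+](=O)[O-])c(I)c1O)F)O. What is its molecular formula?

C7H3FINO5

Heavy atoms from the SMILES: 7 C, 1 F, 1 I, 1 N, 5 O.
Implicit hydrogens by atom environment:
  6 × C (aromatic): no H
  2 × O: 1 H each → 2
  2 × O: no H
  1 × C: 1 H
  1 × F: no H
  1 × I: no H
  1 × N (charge +1): no H
  1 × O (charge -1): no H
  Total hydrogens = 3.
Molecular formula: C7H3FINO5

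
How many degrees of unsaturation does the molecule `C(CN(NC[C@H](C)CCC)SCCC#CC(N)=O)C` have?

3

Molecular formula from the SMILES: C14H27N3OS.
DoU = (2C + 2 + N − H − X)/2 = (2·14 + 2 + 3 − 27 − 0)/2 = 6/2 = 3.
(Structurally: 0 ring(s) + 3 π bond(s) = 3.)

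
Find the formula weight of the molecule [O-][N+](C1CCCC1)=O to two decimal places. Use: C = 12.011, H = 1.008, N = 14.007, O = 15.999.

Molecular formula: C5H9NO2.
M = 5×12.011 + 9×1.008 + 1×14.007 + 2×15.999 = 115.13 g/mol.

115.13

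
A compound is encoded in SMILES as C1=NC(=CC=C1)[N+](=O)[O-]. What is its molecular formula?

Heavy atoms from the SMILES: 5 C, 2 N, 2 O.
Implicit hydrogens by atom environment:
  4 × C (aromatic): 1 H each → 4
  1 × C (aromatic): no H
  1 × N (aromatic): no H
  1 × N (charge +1): no H
  1 × O: no H
  1 × O (charge -1): no H
  Total hydrogens = 4.
Molecular formula: C5H4N2O2

C5H4N2O2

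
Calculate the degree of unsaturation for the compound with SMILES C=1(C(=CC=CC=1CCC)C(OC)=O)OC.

Molecular formula from the SMILES: C12H16O3.
DoU = (2C + 2 + N − H − X)/2 = (2·12 + 2 + 0 − 16 − 0)/2 = 10/2 = 5.
(Structurally: 1 ring(s) + 4 π bond(s) = 5.)

5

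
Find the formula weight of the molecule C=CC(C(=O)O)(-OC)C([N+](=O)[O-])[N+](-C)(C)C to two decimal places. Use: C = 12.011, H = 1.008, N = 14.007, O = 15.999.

Molecular formula: C9H17N2O5+.
M = 9×12.011 + 17×1.008 + 2×14.007 + 5×15.999 = 233.24 g/mol.

233.24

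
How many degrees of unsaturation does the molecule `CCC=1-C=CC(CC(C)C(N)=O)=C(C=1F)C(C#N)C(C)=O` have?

Molecular formula from the SMILES: C16H19FN2O2.
DoU = (2C + 2 + N − H − X)/2 = (2·16 + 2 + 2 − 19 − 1)/2 = 16/2 = 8.
(Structurally: 1 ring(s) + 7 π bond(s) = 8.)

8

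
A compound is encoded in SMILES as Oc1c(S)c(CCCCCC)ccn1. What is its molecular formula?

C11H17NOS

Heavy atoms from the SMILES: 11 C, 1 N, 1 O, 1 S.
Implicit hydrogens by atom environment:
  5 × C: 2 H each → 10
  3 × C (aromatic): no H
  2 × C (aromatic): 1 H each → 2
  1 × C: 3 H
  1 × N (aromatic): no H
  1 × O: 1 H
  1 × S: 1 H
  Total hydrogens = 17.
Molecular formula: C11H17NOS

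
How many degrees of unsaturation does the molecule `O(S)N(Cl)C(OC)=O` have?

1

Molecular formula from the SMILES: C2H4ClNO3S.
DoU = (2C + 2 + N − H − X)/2 = (2·2 + 2 + 1 − 4 − 1)/2 = 2/2 = 1.
(Structurally: 0 ring(s) + 1 π bond(s) = 1.)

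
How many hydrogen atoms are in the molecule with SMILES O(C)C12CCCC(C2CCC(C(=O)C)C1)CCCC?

Hydrogens are implicit in SMILES; fill each atom to its normal valence:
  9 × C: 2 H each → 18
  3 × C: 3 H each → 9
  3 × C: 1 H each → 3
  2 × C: no H
  2 × O: no H
  Total hydrogens = 30.

30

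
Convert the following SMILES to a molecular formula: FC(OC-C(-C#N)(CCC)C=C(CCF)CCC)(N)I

Heavy atoms from the SMILES: 14 C, 2 F, 1 I, 2 N, 1 O.
Implicit hydrogens by atom environment:
  7 × C: 2 H each → 14
  4 × C: no H
  2 × C: 3 H each → 6
  2 × F: no H
  1 × C: 1 H
  1 × I: no H
  1 × N: 2 H
  1 × N: no H
  1 × O: no H
  Total hydrogens = 23.
Molecular formula: C14H23F2IN2O

C14H23F2IN2O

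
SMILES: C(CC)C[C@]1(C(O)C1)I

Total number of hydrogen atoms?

Hydrogens are implicit in SMILES; fill each atom to its normal valence:
  4 × C: 2 H each → 8
  1 × C: 3 H
  1 × C: 1 H
  1 × C: no H
  1 × I: no H
  1 × O: 1 H
  Total hydrogens = 13.

13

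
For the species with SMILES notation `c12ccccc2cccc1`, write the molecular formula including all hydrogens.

Heavy atoms from the SMILES: 10 C.
Implicit hydrogens by atom environment:
  8 × C (aromatic): 1 H each → 8
  2 × C (aromatic): no H
  Total hydrogens = 8.
Molecular formula: C10H8

C10H8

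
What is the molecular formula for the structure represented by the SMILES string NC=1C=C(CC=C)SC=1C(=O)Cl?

C8H8ClNOS

Heavy atoms from the SMILES: 8 C, 1 Cl, 1 N, 1 O, 1 S.
Implicit hydrogens by atom environment:
  3 × C (aromatic): no H
  2 × C: 2 H each → 4
  1 × C (aromatic): 1 H
  1 × C: 1 H
  1 × C: no H
  1 × Cl: no H
  1 × N: 2 H
  1 × O: no H
  1 × S (aromatic): no H
  Total hydrogens = 8.
Molecular formula: C8H8ClNOS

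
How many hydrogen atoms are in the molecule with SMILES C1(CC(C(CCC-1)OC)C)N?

19

Hydrogens are implicit in SMILES; fill each atom to its normal valence:
  4 × C: 2 H each → 8
  3 × C: 1 H each → 3
  2 × C: 3 H each → 6
  1 × N: 2 H
  1 × O: no H
  Total hydrogens = 19.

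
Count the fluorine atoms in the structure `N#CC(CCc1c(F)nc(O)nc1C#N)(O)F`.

2

The symbol for fluorine appears 2 times in the SMILES.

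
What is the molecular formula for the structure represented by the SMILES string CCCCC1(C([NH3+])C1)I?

Heavy atoms from the SMILES: 7 C, 1 I, 1 N.
Implicit hydrogens by atom environment:
  4 × C: 2 H each → 8
  1 × C: 3 H
  1 × C: 1 H
  1 × C: no H
  1 × I: no H
  1 × N (charge +1): 3 H
  Total hydrogens = 15.
Net charge +1.
Molecular formula: C7H15IN+

C7H15IN+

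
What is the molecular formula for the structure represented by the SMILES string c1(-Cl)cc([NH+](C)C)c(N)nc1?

Heavy atoms from the SMILES: 7 C, 1 Cl, 3 N.
Implicit hydrogens by atom environment:
  3 × C (aromatic): no H
  2 × C: 3 H each → 6
  2 × C (aromatic): 1 H each → 2
  1 × Cl: no H
  1 × N: 2 H
  1 × N (charge +1): 1 H
  1 × N (aromatic): no H
  Total hydrogens = 11.
Net charge +1.
Molecular formula: C7H11ClN3+

C7H11ClN3+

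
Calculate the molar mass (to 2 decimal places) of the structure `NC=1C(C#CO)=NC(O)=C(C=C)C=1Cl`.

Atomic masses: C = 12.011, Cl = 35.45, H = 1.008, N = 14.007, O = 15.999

210.62

Molecular formula: C9H7ClN2O2.
M = 9×12.011 + 1×35.45 + 7×1.008 + 2×14.007 + 2×15.999 = 210.62 g/mol.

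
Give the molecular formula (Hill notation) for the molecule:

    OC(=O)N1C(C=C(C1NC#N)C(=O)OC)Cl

Heavy atoms from the SMILES: 8 C, 1 Cl, 3 N, 4 O.
Implicit hydrogens by atom environment:
  4 × C: no H
  3 × C: 1 H each → 3
  3 × O: no H
  2 × N: no H
  1 × C: 3 H
  1 × Cl: no H
  1 × N: 1 H
  1 × O: 1 H
  Total hydrogens = 8.
Molecular formula: C8H8ClN3O4

C8H8ClN3O4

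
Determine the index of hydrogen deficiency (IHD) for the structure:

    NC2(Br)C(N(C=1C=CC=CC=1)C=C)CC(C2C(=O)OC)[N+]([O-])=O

8

Molecular formula from the SMILES: C15H18BrN3O4.
DoU = (2C + 2 + N − H − X)/2 = (2·15 + 2 + 3 − 18 − 1)/2 = 16/2 = 8.
(Structurally: 2 ring(s) + 6 π bond(s) = 8.)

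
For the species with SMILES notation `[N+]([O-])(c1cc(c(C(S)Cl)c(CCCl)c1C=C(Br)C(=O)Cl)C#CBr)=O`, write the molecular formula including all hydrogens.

C14H8Br2Cl3NO3S

Heavy atoms from the SMILES: 2 Br, 14 C, 3 Cl, 1 N, 3 O, 1 S.
Implicit hydrogens by atom environment:
  5 × C (aromatic): no H
  4 × C: no H
  3 × Cl: no H
  2 × Br: no H
  2 × C: 2 H each → 4
  2 × C: 1 H each → 2
  2 × O: no H
  1 × C (aromatic): 1 H
  1 × N (charge +1): no H
  1 × O (charge -1): no H
  1 × S: 1 H
  Total hydrogens = 8.
Molecular formula: C14H8Br2Cl3NO3S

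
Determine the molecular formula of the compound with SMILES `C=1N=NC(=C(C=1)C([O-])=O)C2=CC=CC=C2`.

Heavy atoms from the SMILES: 11 C, 2 N, 2 O.
Implicit hydrogens by atom environment:
  7 × C (aromatic): 1 H each → 7
  3 × C (aromatic): no H
  2 × N (aromatic): no H
  1 × C: no H
  1 × O: no H
  1 × O (charge -1): no H
  Total hydrogens = 7.
Net charge -1.
Molecular formula: C11H7N2O2-

C11H7N2O2-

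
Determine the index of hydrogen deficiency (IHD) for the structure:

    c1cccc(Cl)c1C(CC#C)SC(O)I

6

Molecular formula from the SMILES: C11H10ClIOS.
DoU = (2C + 2 + N − H − X)/2 = (2·11 + 2 + 0 − 10 − 2)/2 = 12/2 = 6.
(Structurally: 1 ring(s) + 5 π bond(s) = 6.)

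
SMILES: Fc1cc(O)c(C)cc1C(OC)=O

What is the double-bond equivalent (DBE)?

5

Molecular formula from the SMILES: C9H9FO3.
DoU = (2C + 2 + N − H − X)/2 = (2·9 + 2 + 0 − 9 − 1)/2 = 10/2 = 5.
(Structurally: 1 ring(s) + 4 π bond(s) = 5.)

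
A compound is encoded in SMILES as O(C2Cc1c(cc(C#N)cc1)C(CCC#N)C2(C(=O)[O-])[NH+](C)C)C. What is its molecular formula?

Heavy atoms from the SMILES: 18 C, 3 N, 3 O.
Implicit hydrogens by atom environment:
  4 × C: no H
  3 × C: 3 H each → 9
  3 × C: 2 H each → 6
  3 × C (aromatic): 1 H each → 3
  3 × C (aromatic): no H
  2 × C: 1 H each → 2
  2 × N: no H
  2 × O: no H
  1 × N (charge +1): 1 H
  1 × O (charge -1): no H
  Total hydrogens = 21.
Molecular formula: C18H21N3O3

C18H21N3O3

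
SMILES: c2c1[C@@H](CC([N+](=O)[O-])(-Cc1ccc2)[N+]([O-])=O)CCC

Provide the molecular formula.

C13H16N2O4

Heavy atoms from the SMILES: 13 C, 2 N, 4 O.
Implicit hydrogens by atom environment:
  4 × C: 2 H each → 8
  4 × C (aromatic): 1 H each → 4
  2 × C (aromatic): no H
  2 × N (charge +1): no H
  2 × O: no H
  2 × O (charge -1): no H
  1 × C: 3 H
  1 × C: 1 H
  1 × C: no H
  Total hydrogens = 16.
Molecular formula: C13H16N2O4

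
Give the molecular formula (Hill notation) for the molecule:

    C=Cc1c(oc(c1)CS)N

C7H9NOS

Heavy atoms from the SMILES: 7 C, 1 N, 1 O, 1 S.
Implicit hydrogens by atom environment:
  3 × C (aromatic): no H
  2 × C: 2 H each → 4
  1 × C (aromatic): 1 H
  1 × C: 1 H
  1 × N: 2 H
  1 × O (aromatic): no H
  1 × S: 1 H
  Total hydrogens = 9.
Molecular formula: C7H9NOS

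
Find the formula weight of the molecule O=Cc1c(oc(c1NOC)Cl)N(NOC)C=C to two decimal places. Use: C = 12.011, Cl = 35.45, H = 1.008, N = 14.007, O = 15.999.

Molecular formula: C9H12ClN3O4.
M = 9×12.011 + 1×35.45 + 12×1.008 + 3×14.007 + 4×15.999 = 261.66 g/mol.

261.66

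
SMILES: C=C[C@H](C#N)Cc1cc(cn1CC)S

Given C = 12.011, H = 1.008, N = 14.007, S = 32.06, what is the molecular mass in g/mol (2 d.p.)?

Molecular formula: C11H14N2S.
M = 11×12.011 + 14×1.008 + 2×14.007 + 1×32.06 = 206.31 g/mol.

206.31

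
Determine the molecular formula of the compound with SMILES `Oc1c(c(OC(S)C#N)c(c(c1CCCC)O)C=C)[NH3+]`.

C14H19N2O3S+

Heavy atoms from the SMILES: 14 C, 2 N, 3 O, 1 S.
Implicit hydrogens by atom environment:
  6 × C (aromatic): no H
  4 × C: 2 H each → 8
  2 × C: 1 H each → 2
  2 × O: 1 H each → 2
  1 × C: 3 H
  1 × C: no H
  1 × N (charge +1): 3 H
  1 × N: no H
  1 × O: no H
  1 × S: 1 H
  Total hydrogens = 19.
Net charge +1.
Molecular formula: C14H19N2O3S+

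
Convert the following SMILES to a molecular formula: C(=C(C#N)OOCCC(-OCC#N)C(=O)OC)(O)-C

Heavy atoms from the SMILES: 11 C, 2 N, 6 O.
Implicit hydrogens by atom environment:
  5 × C: no H
  5 × O: no H
  3 × C: 2 H each → 6
  2 × C: 3 H each → 6
  2 × N: no H
  1 × C: 1 H
  1 × O: 1 H
  Total hydrogens = 14.
Molecular formula: C11H14N2O6

C11H14N2O6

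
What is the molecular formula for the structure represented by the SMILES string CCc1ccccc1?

C8H10

Heavy atoms from the SMILES: 8 C.
Implicit hydrogens by atom environment:
  5 × C (aromatic): 1 H each → 5
  1 × C: 3 H
  1 × C: 2 H
  1 × C (aromatic): no H
  Total hydrogens = 10.
Molecular formula: C8H10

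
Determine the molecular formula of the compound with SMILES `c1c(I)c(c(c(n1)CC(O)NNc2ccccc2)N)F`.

C13H14FIN4O

Heavy atoms from the SMILES: 13 C, 1 F, 1 I, 4 N, 1 O.
Implicit hydrogens by atom environment:
  6 × C (aromatic): 1 H each → 6
  5 × C (aromatic): no H
  2 × N: 1 H each → 2
  1 × C: 2 H
  1 × C: 1 H
  1 × F: no H
  1 × I: no H
  1 × N: 2 H
  1 × N (aromatic): no H
  1 × O: 1 H
  Total hydrogens = 14.
Molecular formula: C13H14FIN4O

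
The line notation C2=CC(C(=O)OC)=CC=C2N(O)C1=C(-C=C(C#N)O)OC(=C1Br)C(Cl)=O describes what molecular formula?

C16H10BrClN2O6

Heavy atoms from the SMILES: 1 Br, 16 C, 1 Cl, 2 N, 6 O.
Implicit hydrogens by atom environment:
  6 × C (aromatic): no H
  4 × C (aromatic): 1 H each → 4
  4 × C: no H
  3 × O: no H
  2 × N: no H
  2 × O: 1 H each → 2
  1 × Br: no H
  1 × C: 3 H
  1 × C: 1 H
  1 × Cl: no H
  1 × O (aromatic): no H
  Total hydrogens = 10.
Molecular formula: C16H10BrClN2O6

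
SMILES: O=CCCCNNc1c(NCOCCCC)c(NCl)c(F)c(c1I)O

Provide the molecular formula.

C15H23ClFIN4O3

Heavy atoms from the SMILES: 15 C, 1 Cl, 1 F, 1 I, 4 N, 3 O.
Implicit hydrogens by atom environment:
  7 × C: 2 H each → 14
  6 × C (aromatic): no H
  4 × N: 1 H each → 4
  2 × O: no H
  1 × C: 3 H
  1 × C: 1 H
  1 × Cl: no H
  1 × F: no H
  1 × I: no H
  1 × O: 1 H
  Total hydrogens = 23.
Molecular formula: C15H23ClFIN4O3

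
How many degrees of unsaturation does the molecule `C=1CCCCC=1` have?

2

Molecular formula from the SMILES: C6H10.
DoU = (2C + 2 + N − H − X)/2 = (2·6 + 2 + 0 − 10 − 0)/2 = 4/2 = 2.
(Structurally: 1 ring(s) + 1 π bond(s) = 2.)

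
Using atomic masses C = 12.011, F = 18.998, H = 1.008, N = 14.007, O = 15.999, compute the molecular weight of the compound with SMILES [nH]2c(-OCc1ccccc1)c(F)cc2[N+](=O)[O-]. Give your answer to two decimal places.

236.20

Molecular formula: C11H9FN2O3.
M = 11×12.011 + 1×18.998 + 9×1.008 + 2×14.007 + 3×15.999 = 236.20 g/mol.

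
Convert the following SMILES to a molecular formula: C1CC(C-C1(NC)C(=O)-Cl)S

C7H12ClNOS

Heavy atoms from the SMILES: 7 C, 1 Cl, 1 N, 1 O, 1 S.
Implicit hydrogens by atom environment:
  3 × C: 2 H each → 6
  2 × C: no H
  1 × C: 3 H
  1 × C: 1 H
  1 × Cl: no H
  1 × N: 1 H
  1 × O: no H
  1 × S: 1 H
  Total hydrogens = 12.
Molecular formula: C7H12ClNOS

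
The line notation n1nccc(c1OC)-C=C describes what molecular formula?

Heavy atoms from the SMILES: 7 C, 2 N, 1 O.
Implicit hydrogens by atom environment:
  2 × C (aromatic): 1 H each → 2
  2 × C (aromatic): no H
  2 × N (aromatic): no H
  1 × C: 3 H
  1 × C: 2 H
  1 × C: 1 H
  1 × O: no H
  Total hydrogens = 8.
Molecular formula: C7H8N2O

C7H8N2O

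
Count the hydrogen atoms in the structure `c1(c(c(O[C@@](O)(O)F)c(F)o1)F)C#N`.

2

Hydrogens are implicit in SMILES; fill each atom to its normal valence:
  4 × C (aromatic): no H
  3 × F: no H
  2 × C: no H
  2 × O: 1 H each → 2
  1 × N: no H
  1 × O (aromatic): no H
  1 × O: no H
  Total hydrogens = 2.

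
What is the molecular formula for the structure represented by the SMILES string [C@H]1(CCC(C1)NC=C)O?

C7H13NO

Heavy atoms from the SMILES: 7 C, 1 N, 1 O.
Implicit hydrogens by atom environment:
  4 × C: 2 H each → 8
  3 × C: 1 H each → 3
  1 × N: 1 H
  1 × O: 1 H
  Total hydrogens = 13.
Molecular formula: C7H13NO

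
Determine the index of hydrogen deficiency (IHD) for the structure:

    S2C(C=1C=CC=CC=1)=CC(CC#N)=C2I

9

Molecular formula from the SMILES: C12H8INS.
DoU = (2C + 2 + N − H − X)/2 = (2·12 + 2 + 1 − 8 − 1)/2 = 18/2 = 9.
(Structurally: 2 ring(s) + 7 π bond(s) = 9.)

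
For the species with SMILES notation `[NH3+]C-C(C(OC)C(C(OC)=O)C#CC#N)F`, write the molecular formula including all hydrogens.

C10H14FN2O3+

Heavy atoms from the SMILES: 10 C, 1 F, 2 N, 3 O.
Implicit hydrogens by atom environment:
  4 × C: no H
  3 × C: 1 H each → 3
  3 × O: no H
  2 × C: 3 H each → 6
  1 × C: 2 H
  1 × F: no H
  1 × N (charge +1): 3 H
  1 × N: no H
  Total hydrogens = 14.
Net charge +1.
Molecular formula: C10H14FN2O3+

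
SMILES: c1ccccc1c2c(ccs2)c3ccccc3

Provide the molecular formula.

C16H12S

Heavy atoms from the SMILES: 16 C, 1 S.
Implicit hydrogens by atom environment:
  12 × C (aromatic): 1 H each → 12
  4 × C (aromatic): no H
  1 × S (aromatic): no H
  Total hydrogens = 12.
Molecular formula: C16H12S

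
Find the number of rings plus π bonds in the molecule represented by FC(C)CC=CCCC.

Molecular formula from the SMILES: C8H15F.
DoU = (2C + 2 + N − H − X)/2 = (2·8 + 2 + 0 − 15 − 1)/2 = 2/2 = 1.
(Structurally: 0 ring(s) + 1 π bond(s) = 1.)

1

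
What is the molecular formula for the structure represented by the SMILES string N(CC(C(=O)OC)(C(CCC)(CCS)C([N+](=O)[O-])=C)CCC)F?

C15H27FN2O4S

Heavy atoms from the SMILES: 15 C, 1 F, 2 N, 4 O, 1 S.
Implicit hydrogens by atom environment:
  8 × C: 2 H each → 16
  4 × C: no H
  3 × C: 3 H each → 9
  3 × O: no H
  1 × F: no H
  1 × N: 1 H
  1 × N (charge +1): no H
  1 × O (charge -1): no H
  1 × S: 1 H
  Total hydrogens = 27.
Molecular formula: C15H27FN2O4S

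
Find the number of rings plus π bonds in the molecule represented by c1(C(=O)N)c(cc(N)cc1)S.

5

Molecular formula from the SMILES: C7H8N2OS.
DoU = (2C + 2 + N − H − X)/2 = (2·7 + 2 + 2 − 8 − 0)/2 = 10/2 = 5.
(Structurally: 1 ring(s) + 4 π bond(s) = 5.)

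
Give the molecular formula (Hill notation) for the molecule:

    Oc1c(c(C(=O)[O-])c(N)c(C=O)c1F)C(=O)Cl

C9H4ClFNO5-

Heavy atoms from the SMILES: 9 C, 1 Cl, 1 F, 1 N, 5 O.
Implicit hydrogens by atom environment:
  6 × C (aromatic): no H
  3 × O: no H
  2 × C: no H
  1 × C: 1 H
  1 × Cl: no H
  1 × F: no H
  1 × N: 2 H
  1 × O: 1 H
  1 × O (charge -1): no H
  Total hydrogens = 4.
Net charge -1.
Molecular formula: C9H4ClFNO5-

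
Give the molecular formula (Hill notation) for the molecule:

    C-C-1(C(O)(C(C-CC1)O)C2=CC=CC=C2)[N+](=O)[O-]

C13H17NO4

Heavy atoms from the SMILES: 13 C, 1 N, 4 O.
Implicit hydrogens by atom environment:
  5 × C (aromatic): 1 H each → 5
  3 × C: 2 H each → 6
  2 × C: no H
  2 × O: 1 H each → 2
  1 × C: 3 H
  1 × C: 1 H
  1 × C (aromatic): no H
  1 × N (charge +1): no H
  1 × O: no H
  1 × O (charge -1): no H
  Total hydrogens = 17.
Molecular formula: C13H17NO4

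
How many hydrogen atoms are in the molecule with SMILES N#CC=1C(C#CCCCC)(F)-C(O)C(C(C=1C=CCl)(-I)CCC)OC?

Hydrogens are implicit in SMILES; fill each atom to its normal valence:
  7 × C: no H
  5 × C: 2 H each → 10
  4 × C: 1 H each → 4
  3 × C: 3 H each → 9
  1 × Cl: no H
  1 × F: no H
  1 × I: no H
  1 × N: no H
  1 × O: 1 H
  1 × O: no H
  Total hydrogens = 24.

24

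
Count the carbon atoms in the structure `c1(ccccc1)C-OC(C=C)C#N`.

The symbol for carbon appears 11 times in the SMILES. Lowercase c denotes aromatic carbon and counts toward C.

11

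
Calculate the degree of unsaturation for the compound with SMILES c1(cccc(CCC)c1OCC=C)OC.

5

Molecular formula from the SMILES: C13H18O2.
DoU = (2C + 2 + N − H − X)/2 = (2·13 + 2 + 0 − 18 − 0)/2 = 10/2 = 5.
(Structurally: 1 ring(s) + 4 π bond(s) = 5.)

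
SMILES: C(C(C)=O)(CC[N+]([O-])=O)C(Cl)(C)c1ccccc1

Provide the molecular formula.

Heavy atoms from the SMILES: 13 C, 1 Cl, 1 N, 3 O.
Implicit hydrogens by atom environment:
  5 × C (aromatic): 1 H each → 5
  2 × C: 3 H each → 6
  2 × C: 2 H each → 4
  2 × C: no H
  2 × O: no H
  1 × C: 1 H
  1 × C (aromatic): no H
  1 × Cl: no H
  1 × N (charge +1): no H
  1 × O (charge -1): no H
  Total hydrogens = 16.
Molecular formula: C13H16ClNO3

C13H16ClNO3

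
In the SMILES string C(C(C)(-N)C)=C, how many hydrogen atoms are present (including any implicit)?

Hydrogens are implicit in SMILES; fill each atom to its normal valence:
  2 × C: 3 H each → 6
  1 × C: 2 H
  1 × C: 1 H
  1 × C: no H
  1 × N: 2 H
  Total hydrogens = 11.

11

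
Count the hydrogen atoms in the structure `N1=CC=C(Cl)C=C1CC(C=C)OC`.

12

Hydrogens are implicit in SMILES; fill each atom to its normal valence:
  3 × C (aromatic): 1 H each → 3
  2 × C: 2 H each → 4
  2 × C: 1 H each → 2
  2 × C (aromatic): no H
  1 × C: 3 H
  1 × Cl: no H
  1 × N (aromatic): no H
  1 × O: no H
  Total hydrogens = 12.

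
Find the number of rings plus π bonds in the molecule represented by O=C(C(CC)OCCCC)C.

Molecular formula from the SMILES: C9H18O2.
DoU = (2C + 2 + N − H − X)/2 = (2·9 + 2 + 0 − 18 − 0)/2 = 2/2 = 1.
(Structurally: 0 ring(s) + 1 π bond(s) = 1.)

1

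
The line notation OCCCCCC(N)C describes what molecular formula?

C7H17NO

Heavy atoms from the SMILES: 7 C, 1 N, 1 O.
Implicit hydrogens by atom environment:
  5 × C: 2 H each → 10
  1 × C: 3 H
  1 × C: 1 H
  1 × N: 2 H
  1 × O: 1 H
  Total hydrogens = 17.
Molecular formula: C7H17NO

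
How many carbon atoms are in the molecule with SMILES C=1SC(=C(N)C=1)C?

The symbol for carbon appears 5 times in the SMILES.

5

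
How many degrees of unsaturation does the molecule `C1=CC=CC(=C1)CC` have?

4

Molecular formula from the SMILES: C8H10.
DoU = (2C + 2 + N − H − X)/2 = (2·8 + 2 + 0 − 10 − 0)/2 = 8/2 = 4.
(Structurally: 1 ring(s) + 3 π bond(s) = 4.)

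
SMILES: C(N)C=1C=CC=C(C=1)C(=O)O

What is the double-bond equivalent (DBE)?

Molecular formula from the SMILES: C8H9NO2.
DoU = (2C + 2 + N − H − X)/2 = (2·8 + 2 + 1 − 9 − 0)/2 = 10/2 = 5.
(Structurally: 1 ring(s) + 4 π bond(s) = 5.)

5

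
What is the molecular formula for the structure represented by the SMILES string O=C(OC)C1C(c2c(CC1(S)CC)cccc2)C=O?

C15H18O3S

Heavy atoms from the SMILES: 15 C, 3 O, 1 S.
Implicit hydrogens by atom environment:
  4 × C (aromatic): 1 H each → 4
  3 × C: 1 H each → 3
  3 × O: no H
  2 × C: 3 H each → 6
  2 × C: 2 H each → 4
  2 × C (aromatic): no H
  2 × C: no H
  1 × S: 1 H
  Total hydrogens = 18.
Molecular formula: C15H18O3S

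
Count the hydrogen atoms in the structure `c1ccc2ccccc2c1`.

8

Hydrogens are implicit in SMILES; fill each atom to its normal valence:
  8 × C (aromatic): 1 H each → 8
  2 × C (aromatic): no H
  Total hydrogens = 8.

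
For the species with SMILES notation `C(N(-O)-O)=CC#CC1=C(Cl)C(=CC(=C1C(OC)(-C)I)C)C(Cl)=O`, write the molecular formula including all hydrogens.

C15H14Cl2INO4

Heavy atoms from the SMILES: 15 C, 2 Cl, 1 I, 1 N, 4 O.
Implicit hydrogens by atom environment:
  5 × C (aromatic): no H
  4 × C: no H
  3 × C: 3 H each → 9
  2 × C: 1 H each → 2
  2 × Cl: no H
  2 × O: 1 H each → 2
  2 × O: no H
  1 × C (aromatic): 1 H
  1 × I: no H
  1 × N: no H
  Total hydrogens = 14.
Molecular formula: C15H14Cl2INO4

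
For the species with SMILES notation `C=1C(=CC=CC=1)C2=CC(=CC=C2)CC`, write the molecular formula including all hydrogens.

C14H14

Heavy atoms from the SMILES: 14 C.
Implicit hydrogens by atom environment:
  9 × C (aromatic): 1 H each → 9
  3 × C (aromatic): no H
  1 × C: 3 H
  1 × C: 2 H
  Total hydrogens = 14.
Molecular formula: C14H14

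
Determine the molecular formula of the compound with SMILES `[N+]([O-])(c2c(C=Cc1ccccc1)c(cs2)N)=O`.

Heavy atoms from the SMILES: 12 C, 2 N, 2 O, 1 S.
Implicit hydrogens by atom environment:
  6 × C (aromatic): 1 H each → 6
  4 × C (aromatic): no H
  2 × C: 1 H each → 2
  1 × N: 2 H
  1 × N (charge +1): no H
  1 × O: no H
  1 × O (charge -1): no H
  1 × S (aromatic): no H
  Total hydrogens = 10.
Molecular formula: C12H10N2O2S

C12H10N2O2S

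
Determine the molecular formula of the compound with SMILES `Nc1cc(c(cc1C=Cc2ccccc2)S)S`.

Heavy atoms from the SMILES: 14 C, 1 N, 2 S.
Implicit hydrogens by atom environment:
  7 × C (aromatic): 1 H each → 7
  5 × C (aromatic): no H
  2 × C: 1 H each → 2
  2 × S: 1 H each → 2
  1 × N: 2 H
  Total hydrogens = 13.
Molecular formula: C14H13NS2

C14H13NS2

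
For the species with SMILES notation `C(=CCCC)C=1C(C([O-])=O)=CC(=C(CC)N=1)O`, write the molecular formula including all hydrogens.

C13H16NO3-

Heavy atoms from the SMILES: 13 C, 1 N, 3 O.
Implicit hydrogens by atom environment:
  4 × C (aromatic): no H
  3 × C: 2 H each → 6
  2 × C: 3 H each → 6
  2 × C: 1 H each → 2
  1 × C (aromatic): 1 H
  1 × C: no H
  1 × N (aromatic): no H
  1 × O: 1 H
  1 × O: no H
  1 × O (charge -1): no H
  Total hydrogens = 16.
Net charge -1.
Molecular formula: C13H16NO3-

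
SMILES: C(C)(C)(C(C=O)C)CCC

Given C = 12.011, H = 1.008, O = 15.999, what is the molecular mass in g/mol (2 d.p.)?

142.24

Molecular formula: C9H18O.
M = 9×12.011 + 18×1.008 + 1×15.999 = 142.24 g/mol.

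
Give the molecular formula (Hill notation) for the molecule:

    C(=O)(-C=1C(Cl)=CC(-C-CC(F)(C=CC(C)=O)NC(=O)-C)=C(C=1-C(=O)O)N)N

Heavy atoms from the SMILES: 17 C, 1 Cl, 1 F, 3 N, 5 O.
Implicit hydrogens by atom environment:
  5 × C (aromatic): no H
  5 × C: no H
  4 × O: no H
  2 × C: 3 H each → 6
  2 × C: 2 H each → 4
  2 × C: 1 H each → 2
  2 × N: 2 H each → 4
  1 × C (aromatic): 1 H
  1 × Cl: no H
  1 × F: no H
  1 × N: 1 H
  1 × O: 1 H
  Total hydrogens = 19.
Molecular formula: C17H19ClFN3O5

C17H19ClFN3O5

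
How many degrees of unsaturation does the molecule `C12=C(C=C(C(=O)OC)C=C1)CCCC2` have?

6

Molecular formula from the SMILES: C12H14O2.
DoU = (2C + 2 + N − H − X)/2 = (2·12 + 2 + 0 − 14 − 0)/2 = 12/2 = 6.
(Structurally: 2 ring(s) + 4 π bond(s) = 6.)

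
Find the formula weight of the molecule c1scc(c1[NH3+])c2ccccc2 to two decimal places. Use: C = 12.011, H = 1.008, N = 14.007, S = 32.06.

176.26

Molecular formula: C10H10NS+.
M = 10×12.011 + 10×1.008 + 1×14.007 + 1×32.06 = 176.26 g/mol.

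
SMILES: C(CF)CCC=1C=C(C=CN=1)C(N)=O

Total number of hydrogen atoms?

Hydrogens are implicit in SMILES; fill each atom to its normal valence:
  4 × C: 2 H each → 8
  3 × C (aromatic): 1 H each → 3
  2 × C (aromatic): no H
  1 × C: no H
  1 × F: no H
  1 × N: 2 H
  1 × N (aromatic): no H
  1 × O: no H
  Total hydrogens = 13.

13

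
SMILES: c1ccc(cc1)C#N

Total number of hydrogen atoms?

Hydrogens are implicit in SMILES; fill each atom to its normal valence:
  5 × C (aromatic): 1 H each → 5
  1 × C (aromatic): no H
  1 × C: no H
  1 × N: no H
  Total hydrogens = 5.

5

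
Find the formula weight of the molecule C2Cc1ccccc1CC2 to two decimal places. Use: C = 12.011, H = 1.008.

132.21

Molecular formula: C10H12.
M = 10×12.011 + 12×1.008 = 132.21 g/mol.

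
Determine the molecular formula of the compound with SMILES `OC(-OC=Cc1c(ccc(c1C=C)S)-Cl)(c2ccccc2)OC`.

C18H17ClO3S

Heavy atoms from the SMILES: 18 C, 1 Cl, 3 O, 1 S.
Implicit hydrogens by atom environment:
  7 × C (aromatic): 1 H each → 7
  5 × C (aromatic): no H
  3 × C: 1 H each → 3
  2 × O: no H
  1 × C: 3 H
  1 × C: 2 H
  1 × C: no H
  1 × Cl: no H
  1 × O: 1 H
  1 × S: 1 H
  Total hydrogens = 17.
Molecular formula: C18H17ClO3S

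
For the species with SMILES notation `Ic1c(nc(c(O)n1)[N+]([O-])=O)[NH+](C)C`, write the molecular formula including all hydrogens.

Heavy atoms from the SMILES: 6 C, 1 I, 4 N, 3 O.
Implicit hydrogens by atom environment:
  4 × C (aromatic): no H
  2 × C: 3 H each → 6
  2 × N (aromatic): no H
  1 × I: no H
  1 × N (charge +1): 1 H
  1 × N (charge +1): no H
  1 × O: 1 H
  1 × O: no H
  1 × O (charge -1): no H
  Total hydrogens = 8.
Net charge +1.
Molecular formula: C6H8IN4O3+

C6H8IN4O3+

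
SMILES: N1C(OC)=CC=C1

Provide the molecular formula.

Heavy atoms from the SMILES: 5 C, 1 N, 1 O.
Implicit hydrogens by atom environment:
  3 × C (aromatic): 1 H each → 3
  1 × C: 3 H
  1 × C (aromatic): no H
  1 × N (aromatic): 1 H
  1 × O: no H
  Total hydrogens = 7.
Molecular formula: C5H7NO

C5H7NO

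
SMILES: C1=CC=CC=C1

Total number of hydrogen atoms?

6

Hydrogens are implicit in SMILES; fill each atom to its normal valence:
  6 × C (aromatic): 1 H each → 6
  Total hydrogens = 6.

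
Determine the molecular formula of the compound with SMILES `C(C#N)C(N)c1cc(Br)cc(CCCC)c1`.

C13H17BrN2

Heavy atoms from the SMILES: 1 Br, 13 C, 2 N.
Implicit hydrogens by atom environment:
  4 × C: 2 H each → 8
  3 × C (aromatic): 1 H each → 3
  3 × C (aromatic): no H
  1 × Br: no H
  1 × C: 3 H
  1 × C: 1 H
  1 × C: no H
  1 × N: 2 H
  1 × N: no H
  Total hydrogens = 17.
Molecular formula: C13H17BrN2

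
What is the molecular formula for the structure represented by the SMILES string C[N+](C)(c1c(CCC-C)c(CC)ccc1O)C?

Heavy atoms from the SMILES: 15 C, 1 N, 1 O.
Implicit hydrogens by atom environment:
  5 × C: 3 H each → 15
  4 × C: 2 H each → 8
  4 × C (aromatic): no H
  2 × C (aromatic): 1 H each → 2
  1 × N (charge +1): no H
  1 × O: 1 H
  Total hydrogens = 26.
Net charge +1.
Molecular formula: C15H26NO+

C15H26NO+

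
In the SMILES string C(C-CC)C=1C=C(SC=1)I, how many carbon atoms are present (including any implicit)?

The symbol for carbon appears 8 times in the SMILES.

8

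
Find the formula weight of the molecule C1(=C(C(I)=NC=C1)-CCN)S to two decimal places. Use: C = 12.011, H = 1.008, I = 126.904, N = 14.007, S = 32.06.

280.13

Molecular formula: C7H9IN2S.
M = 7×12.011 + 9×1.008 + 1×126.904 + 2×14.007 + 1×32.06 = 280.13 g/mol.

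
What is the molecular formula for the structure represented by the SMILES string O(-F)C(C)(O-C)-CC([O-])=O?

C5H8FO4-

Heavy atoms from the SMILES: 5 C, 1 F, 4 O.
Implicit hydrogens by atom environment:
  3 × O: no H
  2 × C: 3 H each → 6
  2 × C: no H
  1 × C: 2 H
  1 × F: no H
  1 × O (charge -1): no H
  Total hydrogens = 8.
Net charge -1.
Molecular formula: C5H8FO4-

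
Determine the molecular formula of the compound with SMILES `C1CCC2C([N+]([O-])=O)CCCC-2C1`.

Heavy atoms from the SMILES: 10 C, 1 N, 2 O.
Implicit hydrogens by atom environment:
  7 × C: 2 H each → 14
  3 × C: 1 H each → 3
  1 × N (charge +1): no H
  1 × O: no H
  1 × O (charge -1): no H
  Total hydrogens = 17.
Molecular formula: C10H17NO2

C10H17NO2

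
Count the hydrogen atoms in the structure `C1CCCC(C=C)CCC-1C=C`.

Hydrogens are implicit in SMILES; fill each atom to its normal valence:
  8 × C: 2 H each → 16
  4 × C: 1 H each → 4
  Total hydrogens = 20.

20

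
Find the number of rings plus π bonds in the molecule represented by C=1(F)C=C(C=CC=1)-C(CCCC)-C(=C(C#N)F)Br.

Molecular formula from the SMILES: C14H14BrF2N.
DoU = (2C + 2 + N − H − X)/2 = (2·14 + 2 + 1 − 14 − 3)/2 = 14/2 = 7.
(Structurally: 1 ring(s) + 6 π bond(s) = 7.)

7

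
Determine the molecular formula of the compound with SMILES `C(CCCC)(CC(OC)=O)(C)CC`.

C11H22O2

Heavy atoms from the SMILES: 11 C, 2 O.
Implicit hydrogens by atom environment:
  5 × C: 2 H each → 10
  4 × C: 3 H each → 12
  2 × C: no H
  2 × O: no H
  Total hydrogens = 22.
Molecular formula: C11H22O2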